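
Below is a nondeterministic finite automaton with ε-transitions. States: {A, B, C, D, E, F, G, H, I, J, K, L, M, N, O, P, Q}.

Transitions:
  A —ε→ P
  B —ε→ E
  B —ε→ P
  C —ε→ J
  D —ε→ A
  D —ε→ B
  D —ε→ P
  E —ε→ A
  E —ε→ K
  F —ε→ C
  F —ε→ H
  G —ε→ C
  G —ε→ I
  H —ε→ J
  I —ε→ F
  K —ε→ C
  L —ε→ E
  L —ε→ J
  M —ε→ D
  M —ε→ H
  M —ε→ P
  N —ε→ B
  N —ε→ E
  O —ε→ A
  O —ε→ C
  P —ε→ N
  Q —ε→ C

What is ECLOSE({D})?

Start with {D}.
From D via ε: add A, B, P.
From B via ε: add E.
From P via ε: add N.
From E via ε: add K.
From K via ε: add C.
From C via ε: add J.
No new states can be added; the closed set is {A, B, C, D, E, J, K, N, P}.

{A, B, C, D, E, J, K, N, P}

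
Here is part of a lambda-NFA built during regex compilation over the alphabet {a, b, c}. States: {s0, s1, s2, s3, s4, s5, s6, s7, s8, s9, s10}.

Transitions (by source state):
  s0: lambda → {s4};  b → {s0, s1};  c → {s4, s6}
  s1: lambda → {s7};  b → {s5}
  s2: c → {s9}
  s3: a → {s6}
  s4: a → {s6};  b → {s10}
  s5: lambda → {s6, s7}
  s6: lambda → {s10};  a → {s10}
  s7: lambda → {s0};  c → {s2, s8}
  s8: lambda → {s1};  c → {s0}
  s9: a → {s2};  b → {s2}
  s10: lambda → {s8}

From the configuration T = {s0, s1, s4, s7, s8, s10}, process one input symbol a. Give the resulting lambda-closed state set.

{s0, s1, s4, s6, s7, s8, s10}

s4 on a → {s6}.
No a-transition from s0, s1, s7, s8, s10.
Union after reading a: {s6}.
Now take the lambda-closure:
From s6 via lambda: add s10.
From s10 via lambda: add s8.
From s8 via lambda: add s1.
From s1 via lambda: add s7.
From s7 via lambda: add s0.
From s0 via lambda: add s4.
No new states can be added; the closed set is {s0, s1, s4, s6, s7, s8, s10}.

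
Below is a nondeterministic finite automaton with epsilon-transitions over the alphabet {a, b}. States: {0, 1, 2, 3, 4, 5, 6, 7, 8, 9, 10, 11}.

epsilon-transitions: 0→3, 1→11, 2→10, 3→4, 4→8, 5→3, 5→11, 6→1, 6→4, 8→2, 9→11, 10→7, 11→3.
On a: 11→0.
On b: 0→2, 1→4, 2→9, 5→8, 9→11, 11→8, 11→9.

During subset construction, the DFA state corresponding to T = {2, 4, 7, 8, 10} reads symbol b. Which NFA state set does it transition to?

2 on b → {9}.
No b-transition from 4, 7, 8, 10.
Union after reading b: {9}.
Now take the epsilon-closure:
From 9 via epsilon: add 11.
From 11 via epsilon: add 3.
From 3 via epsilon: add 4.
From 4 via epsilon: add 8.
From 8 via epsilon: add 2.
From 2 via epsilon: add 10.
From 10 via epsilon: add 7.
No new states can be added; the closed set is {2, 3, 4, 7, 8, 9, 10, 11}.

{2, 3, 4, 7, 8, 9, 10, 11}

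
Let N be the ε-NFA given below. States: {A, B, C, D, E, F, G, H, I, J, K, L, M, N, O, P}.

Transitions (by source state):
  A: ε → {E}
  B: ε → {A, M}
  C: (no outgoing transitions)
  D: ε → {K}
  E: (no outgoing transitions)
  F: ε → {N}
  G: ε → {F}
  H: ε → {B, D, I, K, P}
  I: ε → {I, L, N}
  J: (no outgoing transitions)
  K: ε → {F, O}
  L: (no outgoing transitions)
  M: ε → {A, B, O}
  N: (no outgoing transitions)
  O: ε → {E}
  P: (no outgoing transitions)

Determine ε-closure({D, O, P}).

Start with {D, O, P}.
From D via ε: add K.
From O via ε: add E.
From K via ε: add F.
From F via ε: add N.
No new states can be added; the closed set is {D, E, F, K, N, O, P}.

{D, E, F, K, N, O, P}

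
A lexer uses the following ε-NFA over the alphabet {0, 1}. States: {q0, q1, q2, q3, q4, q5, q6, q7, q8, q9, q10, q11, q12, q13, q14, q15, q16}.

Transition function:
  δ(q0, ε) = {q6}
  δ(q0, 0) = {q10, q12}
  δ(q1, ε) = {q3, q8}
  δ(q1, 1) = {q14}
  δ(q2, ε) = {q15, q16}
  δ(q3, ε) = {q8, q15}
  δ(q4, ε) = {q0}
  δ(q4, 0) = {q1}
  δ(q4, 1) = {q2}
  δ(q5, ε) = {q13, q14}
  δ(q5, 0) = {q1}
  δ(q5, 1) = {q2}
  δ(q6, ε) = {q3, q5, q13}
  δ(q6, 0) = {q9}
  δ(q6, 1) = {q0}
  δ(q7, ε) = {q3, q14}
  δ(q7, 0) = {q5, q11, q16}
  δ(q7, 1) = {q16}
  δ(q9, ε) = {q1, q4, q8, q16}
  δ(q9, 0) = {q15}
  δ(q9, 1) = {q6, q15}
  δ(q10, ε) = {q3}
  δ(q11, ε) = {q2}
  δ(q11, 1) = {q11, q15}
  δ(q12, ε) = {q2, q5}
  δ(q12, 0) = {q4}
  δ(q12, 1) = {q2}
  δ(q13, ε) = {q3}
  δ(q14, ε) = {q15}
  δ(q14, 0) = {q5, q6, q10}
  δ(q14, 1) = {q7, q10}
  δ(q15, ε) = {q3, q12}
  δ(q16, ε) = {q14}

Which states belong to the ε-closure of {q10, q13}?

{q2, q3, q5, q8, q10, q12, q13, q14, q15, q16}

Start with {q10, q13}.
From q10 via ε: add q3.
From q3 via ε: add q8, q15.
From q15 via ε: add q12.
From q12 via ε: add q2, q5.
From q2 via ε: add q16.
From q5 via ε: add q14.
No new states can be added; the closed set is {q2, q3, q5, q8, q10, q12, q13, q14, q15, q16}.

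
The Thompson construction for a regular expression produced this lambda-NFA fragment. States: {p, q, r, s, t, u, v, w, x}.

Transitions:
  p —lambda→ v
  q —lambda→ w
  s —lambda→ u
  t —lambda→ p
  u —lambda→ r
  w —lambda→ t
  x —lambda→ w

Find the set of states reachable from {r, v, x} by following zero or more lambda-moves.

{p, r, t, v, w, x}

Start with {r, v, x}.
From x via lambda: add w.
From w via lambda: add t.
From t via lambda: add p.
No new states can be added; the closed set is {p, r, t, v, w, x}.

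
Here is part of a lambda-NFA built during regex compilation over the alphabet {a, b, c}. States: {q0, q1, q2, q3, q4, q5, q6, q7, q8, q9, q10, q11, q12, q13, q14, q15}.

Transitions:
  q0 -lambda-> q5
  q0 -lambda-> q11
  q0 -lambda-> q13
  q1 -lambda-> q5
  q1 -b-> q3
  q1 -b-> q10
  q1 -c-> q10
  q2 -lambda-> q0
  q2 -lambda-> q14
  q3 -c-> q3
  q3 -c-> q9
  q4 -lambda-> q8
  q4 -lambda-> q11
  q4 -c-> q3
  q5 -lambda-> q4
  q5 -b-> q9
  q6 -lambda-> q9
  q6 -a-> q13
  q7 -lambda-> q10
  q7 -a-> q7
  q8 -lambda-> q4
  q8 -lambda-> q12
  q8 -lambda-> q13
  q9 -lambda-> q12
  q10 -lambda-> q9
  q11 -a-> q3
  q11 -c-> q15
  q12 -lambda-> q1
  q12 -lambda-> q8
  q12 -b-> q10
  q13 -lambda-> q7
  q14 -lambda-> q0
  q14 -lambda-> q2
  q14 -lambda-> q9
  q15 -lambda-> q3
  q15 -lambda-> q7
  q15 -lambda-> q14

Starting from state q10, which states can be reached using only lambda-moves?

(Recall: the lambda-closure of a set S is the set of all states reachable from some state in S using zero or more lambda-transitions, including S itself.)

Start with {q10}.
From q10 via lambda: add q9.
From q9 via lambda: add q12.
From q12 via lambda: add q1, q8.
From q1 via lambda: add q5.
From q8 via lambda: add q4, q13.
From q4 via lambda: add q11.
From q13 via lambda: add q7.
No new states can be added; the closed set is {q1, q4, q5, q7, q8, q9, q10, q11, q12, q13}.

{q1, q4, q5, q7, q8, q9, q10, q11, q12, q13}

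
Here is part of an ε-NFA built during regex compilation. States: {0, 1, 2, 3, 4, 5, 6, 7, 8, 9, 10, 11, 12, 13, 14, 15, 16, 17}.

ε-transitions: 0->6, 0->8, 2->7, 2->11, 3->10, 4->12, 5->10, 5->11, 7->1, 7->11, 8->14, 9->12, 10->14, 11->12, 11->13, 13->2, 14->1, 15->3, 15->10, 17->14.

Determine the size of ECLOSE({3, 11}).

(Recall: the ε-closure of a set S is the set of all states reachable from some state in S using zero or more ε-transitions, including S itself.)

Start with {3, 11}.
From 3 via ε: add 10.
From 11 via ε: add 12, 13.
From 10 via ε: add 14.
From 13 via ε: add 2.
From 2 via ε: add 7.
From 14 via ε: add 1.
ε-closure = {1, 2, 3, 7, 10, 11, 12, 13, 14}, which has 9 states.

9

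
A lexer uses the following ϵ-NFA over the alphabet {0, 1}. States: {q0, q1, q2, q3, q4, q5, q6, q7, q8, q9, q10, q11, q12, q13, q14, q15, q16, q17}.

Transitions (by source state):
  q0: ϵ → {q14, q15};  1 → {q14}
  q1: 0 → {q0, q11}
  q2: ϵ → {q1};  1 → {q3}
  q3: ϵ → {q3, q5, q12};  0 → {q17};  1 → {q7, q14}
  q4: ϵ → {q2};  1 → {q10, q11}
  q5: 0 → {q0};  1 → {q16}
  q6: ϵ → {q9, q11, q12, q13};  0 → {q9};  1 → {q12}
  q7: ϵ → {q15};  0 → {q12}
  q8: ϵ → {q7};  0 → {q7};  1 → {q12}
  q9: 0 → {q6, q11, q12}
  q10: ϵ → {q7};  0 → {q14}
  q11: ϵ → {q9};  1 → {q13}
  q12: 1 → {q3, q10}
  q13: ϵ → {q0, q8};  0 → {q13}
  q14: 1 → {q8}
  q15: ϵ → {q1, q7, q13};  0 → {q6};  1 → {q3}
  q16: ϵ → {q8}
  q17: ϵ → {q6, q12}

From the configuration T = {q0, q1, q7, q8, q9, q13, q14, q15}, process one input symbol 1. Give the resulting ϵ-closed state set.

{q0, q1, q3, q5, q7, q8, q12, q13, q14, q15}

q0 on 1 → {q14}.
q8 on 1 → {q12}.
q14 on 1 → {q8}.
q15 on 1 → {q3}.
No 1-transition from q1, q7, q9, q13.
Union after reading 1: {q3, q8, q12, q14}.
Now take the ϵ-closure:
From q3 via ϵ: add q5.
From q8 via ϵ: add q7.
From q7 via ϵ: add q15.
From q15 via ϵ: add q1, q13.
From q13 via ϵ: add q0.
No new states can be added; the closed set is {q0, q1, q3, q5, q7, q8, q12, q13, q14, q15}.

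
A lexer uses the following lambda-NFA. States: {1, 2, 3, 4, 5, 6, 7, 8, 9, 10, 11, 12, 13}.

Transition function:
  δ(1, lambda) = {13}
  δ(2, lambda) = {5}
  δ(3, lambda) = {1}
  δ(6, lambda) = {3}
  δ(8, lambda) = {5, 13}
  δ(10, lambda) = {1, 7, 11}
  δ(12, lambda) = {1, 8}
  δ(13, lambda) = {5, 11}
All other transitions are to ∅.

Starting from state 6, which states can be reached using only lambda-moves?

Start with {6}.
From 6 via lambda: add 3.
From 3 via lambda: add 1.
From 1 via lambda: add 13.
From 13 via lambda: add 5, 11.
No new states can be added; the closed set is {1, 3, 5, 6, 11, 13}.

{1, 3, 5, 6, 11, 13}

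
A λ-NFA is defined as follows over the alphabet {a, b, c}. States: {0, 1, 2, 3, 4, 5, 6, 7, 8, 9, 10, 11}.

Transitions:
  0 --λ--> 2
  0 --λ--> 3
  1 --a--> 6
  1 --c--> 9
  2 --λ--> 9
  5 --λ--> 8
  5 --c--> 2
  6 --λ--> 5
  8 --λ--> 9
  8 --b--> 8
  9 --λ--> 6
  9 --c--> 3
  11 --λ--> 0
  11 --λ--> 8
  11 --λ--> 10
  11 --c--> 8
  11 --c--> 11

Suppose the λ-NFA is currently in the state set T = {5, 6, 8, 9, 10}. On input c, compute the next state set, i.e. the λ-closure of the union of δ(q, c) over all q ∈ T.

{2, 3, 5, 6, 8, 9}

5 on c → {2}.
9 on c → {3}.
No c-transition from 6, 8, 10.
Union after reading c: {2, 3}.
Now take the λ-closure:
From 2 via λ: add 9.
From 9 via λ: add 6.
From 6 via λ: add 5.
From 5 via λ: add 8.
No new states can be added; the closed set is {2, 3, 5, 6, 8, 9}.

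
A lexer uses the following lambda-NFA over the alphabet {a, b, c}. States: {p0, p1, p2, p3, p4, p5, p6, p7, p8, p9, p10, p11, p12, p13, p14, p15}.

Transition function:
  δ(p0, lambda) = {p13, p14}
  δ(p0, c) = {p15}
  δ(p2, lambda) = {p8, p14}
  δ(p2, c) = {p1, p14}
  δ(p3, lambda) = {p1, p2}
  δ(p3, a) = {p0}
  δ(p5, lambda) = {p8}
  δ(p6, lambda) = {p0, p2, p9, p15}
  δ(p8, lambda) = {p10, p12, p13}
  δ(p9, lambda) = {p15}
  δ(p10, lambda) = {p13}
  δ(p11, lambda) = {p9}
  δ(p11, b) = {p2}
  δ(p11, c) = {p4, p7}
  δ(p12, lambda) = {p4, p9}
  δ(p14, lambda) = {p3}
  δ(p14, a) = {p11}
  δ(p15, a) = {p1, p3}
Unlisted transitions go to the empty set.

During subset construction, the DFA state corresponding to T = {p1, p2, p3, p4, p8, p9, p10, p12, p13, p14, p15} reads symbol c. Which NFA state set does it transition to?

{p1, p2, p3, p4, p8, p9, p10, p12, p13, p14, p15}

p2 on c → {p1, p14}.
No c-transition from p1, p3, p4, p8, p9, p10, p12, p13, p14, p15.
Union after reading c: {p1, p14}.
Now take the lambda-closure:
From p14 via lambda: add p3.
From p3 via lambda: add p2.
From p2 via lambda: add p8.
From p8 via lambda: add p10, p12, p13.
From p12 via lambda: add p4, p9.
From p9 via lambda: add p15.
No new states can be added; the closed set is {p1, p2, p3, p4, p8, p9, p10, p12, p13, p14, p15}.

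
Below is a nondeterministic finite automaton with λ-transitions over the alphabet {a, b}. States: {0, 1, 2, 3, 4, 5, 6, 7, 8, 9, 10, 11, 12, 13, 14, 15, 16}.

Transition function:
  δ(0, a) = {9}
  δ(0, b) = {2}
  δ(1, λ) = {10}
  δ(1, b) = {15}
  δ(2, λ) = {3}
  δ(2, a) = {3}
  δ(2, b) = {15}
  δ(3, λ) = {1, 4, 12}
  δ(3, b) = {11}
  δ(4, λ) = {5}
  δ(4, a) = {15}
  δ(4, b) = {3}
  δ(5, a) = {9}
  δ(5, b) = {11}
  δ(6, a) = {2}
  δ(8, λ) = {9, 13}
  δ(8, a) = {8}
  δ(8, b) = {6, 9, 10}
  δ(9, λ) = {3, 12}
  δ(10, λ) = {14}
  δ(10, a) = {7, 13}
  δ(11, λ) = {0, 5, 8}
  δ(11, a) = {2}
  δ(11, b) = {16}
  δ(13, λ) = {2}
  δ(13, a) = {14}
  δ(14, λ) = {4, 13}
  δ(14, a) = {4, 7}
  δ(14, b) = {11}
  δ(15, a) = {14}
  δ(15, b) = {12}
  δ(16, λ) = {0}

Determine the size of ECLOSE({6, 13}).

10

Start with {6, 13}.
From 13 via λ: add 2.
From 2 via λ: add 3.
From 3 via λ: add 1, 4, 12.
From 1 via λ: add 10.
From 4 via λ: add 5.
From 10 via λ: add 14.
λ-closure = {1, 2, 3, 4, 5, 6, 10, 12, 13, 14}, which has 10 states.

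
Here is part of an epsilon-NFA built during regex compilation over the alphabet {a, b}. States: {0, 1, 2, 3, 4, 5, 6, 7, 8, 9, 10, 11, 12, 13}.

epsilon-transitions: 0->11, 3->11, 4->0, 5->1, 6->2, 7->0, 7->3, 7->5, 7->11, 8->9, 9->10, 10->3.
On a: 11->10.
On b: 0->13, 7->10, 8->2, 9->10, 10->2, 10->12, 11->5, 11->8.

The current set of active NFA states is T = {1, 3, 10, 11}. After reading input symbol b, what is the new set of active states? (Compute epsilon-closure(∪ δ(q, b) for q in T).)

10 on b → {2, 12}.
11 on b → {5, 8}.
No b-transition from 1, 3.
Union after reading b: {2, 5, 8, 12}.
Now take the epsilon-closure:
From 5 via epsilon: add 1.
From 8 via epsilon: add 9.
From 9 via epsilon: add 10.
From 10 via epsilon: add 3.
From 3 via epsilon: add 11.
No new states can be added; the closed set is {1, 2, 3, 5, 8, 9, 10, 11, 12}.

{1, 2, 3, 5, 8, 9, 10, 11, 12}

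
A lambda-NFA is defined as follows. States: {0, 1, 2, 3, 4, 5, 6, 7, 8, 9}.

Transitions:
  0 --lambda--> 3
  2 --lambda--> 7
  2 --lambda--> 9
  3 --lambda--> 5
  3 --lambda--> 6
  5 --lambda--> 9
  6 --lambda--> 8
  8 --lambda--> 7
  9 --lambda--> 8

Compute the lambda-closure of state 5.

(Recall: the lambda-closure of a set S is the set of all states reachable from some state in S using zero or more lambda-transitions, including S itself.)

Start with {5}.
From 5 via lambda: add 9.
From 9 via lambda: add 8.
From 8 via lambda: add 7.
No new states can be added; the closed set is {5, 7, 8, 9}.

{5, 7, 8, 9}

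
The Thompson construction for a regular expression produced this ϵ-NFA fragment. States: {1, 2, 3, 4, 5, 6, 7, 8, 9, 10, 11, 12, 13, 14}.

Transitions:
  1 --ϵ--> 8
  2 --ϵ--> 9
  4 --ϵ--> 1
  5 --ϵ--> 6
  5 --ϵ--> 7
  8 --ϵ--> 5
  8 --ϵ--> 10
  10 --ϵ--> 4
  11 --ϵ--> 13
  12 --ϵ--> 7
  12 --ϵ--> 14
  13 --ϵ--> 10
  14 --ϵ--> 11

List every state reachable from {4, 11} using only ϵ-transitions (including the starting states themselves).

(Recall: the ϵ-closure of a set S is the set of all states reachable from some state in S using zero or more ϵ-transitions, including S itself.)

Start with {4, 11}.
From 4 via ϵ: add 1.
From 11 via ϵ: add 13.
From 1 via ϵ: add 8.
From 13 via ϵ: add 10.
From 8 via ϵ: add 5.
From 5 via ϵ: add 6, 7.
No new states can be added; the closed set is {1, 4, 5, 6, 7, 8, 10, 11, 13}.

{1, 4, 5, 6, 7, 8, 10, 11, 13}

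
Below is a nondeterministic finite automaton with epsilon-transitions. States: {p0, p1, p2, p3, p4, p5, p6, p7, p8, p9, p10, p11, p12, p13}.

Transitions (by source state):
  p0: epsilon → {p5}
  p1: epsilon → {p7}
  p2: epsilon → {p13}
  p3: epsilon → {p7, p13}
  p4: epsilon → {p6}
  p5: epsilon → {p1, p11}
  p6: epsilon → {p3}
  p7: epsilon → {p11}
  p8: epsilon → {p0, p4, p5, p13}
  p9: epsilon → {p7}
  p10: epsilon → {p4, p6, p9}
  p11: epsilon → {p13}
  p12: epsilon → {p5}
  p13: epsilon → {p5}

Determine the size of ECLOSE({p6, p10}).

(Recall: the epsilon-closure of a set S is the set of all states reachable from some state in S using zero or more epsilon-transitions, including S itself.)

Start with {p6, p10}.
From p6 via epsilon: add p3.
From p10 via epsilon: add p4, p9.
From p3 via epsilon: add p7, p13.
From p7 via epsilon: add p11.
From p13 via epsilon: add p5.
From p5 via epsilon: add p1.
epsilon-closure = {p1, p3, p4, p5, p6, p7, p9, p10, p11, p13}, which has 10 states.

10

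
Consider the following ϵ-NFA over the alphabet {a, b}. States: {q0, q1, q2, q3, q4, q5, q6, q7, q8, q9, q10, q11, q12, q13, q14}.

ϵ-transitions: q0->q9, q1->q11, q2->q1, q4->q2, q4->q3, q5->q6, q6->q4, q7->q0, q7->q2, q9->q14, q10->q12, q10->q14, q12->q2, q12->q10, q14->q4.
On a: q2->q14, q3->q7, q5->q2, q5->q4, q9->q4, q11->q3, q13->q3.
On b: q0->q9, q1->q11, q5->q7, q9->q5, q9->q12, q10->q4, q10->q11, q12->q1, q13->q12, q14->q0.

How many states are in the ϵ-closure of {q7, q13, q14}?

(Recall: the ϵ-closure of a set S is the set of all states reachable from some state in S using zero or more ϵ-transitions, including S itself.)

Start with {q7, q13, q14}.
From q7 via ϵ: add q0, q2.
From q14 via ϵ: add q4.
From q0 via ϵ: add q9.
From q2 via ϵ: add q1.
From q4 via ϵ: add q3.
From q1 via ϵ: add q11.
ϵ-closure = {q0, q1, q2, q3, q4, q7, q9, q11, q13, q14}, which has 10 states.

10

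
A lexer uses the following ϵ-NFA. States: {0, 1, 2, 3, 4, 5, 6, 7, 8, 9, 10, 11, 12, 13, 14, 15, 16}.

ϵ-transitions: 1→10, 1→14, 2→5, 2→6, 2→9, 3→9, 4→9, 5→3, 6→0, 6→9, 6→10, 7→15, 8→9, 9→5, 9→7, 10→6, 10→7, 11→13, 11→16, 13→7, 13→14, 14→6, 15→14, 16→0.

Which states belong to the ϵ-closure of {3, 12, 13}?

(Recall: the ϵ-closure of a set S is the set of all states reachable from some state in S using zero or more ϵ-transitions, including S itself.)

Start with {3, 12, 13}.
From 3 via ϵ: add 9.
From 13 via ϵ: add 7, 14.
From 7 via ϵ: add 15.
From 9 via ϵ: add 5.
From 14 via ϵ: add 6.
From 6 via ϵ: add 0, 10.
No new states can be added; the closed set is {0, 3, 5, 6, 7, 9, 10, 12, 13, 14, 15}.

{0, 3, 5, 6, 7, 9, 10, 12, 13, 14, 15}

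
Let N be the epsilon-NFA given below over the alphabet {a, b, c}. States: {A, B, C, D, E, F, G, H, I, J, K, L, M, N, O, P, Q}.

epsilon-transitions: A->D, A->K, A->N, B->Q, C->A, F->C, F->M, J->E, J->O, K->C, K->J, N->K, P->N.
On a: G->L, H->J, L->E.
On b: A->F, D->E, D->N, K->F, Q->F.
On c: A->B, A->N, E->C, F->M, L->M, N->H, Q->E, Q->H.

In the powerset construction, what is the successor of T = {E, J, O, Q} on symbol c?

{A, C, D, E, H, J, K, N, O}

E on c → {C}.
Q on c → {E, H}.
No c-transition from J, O.
Union after reading c: {C, E, H}.
Now take the epsilon-closure:
From C via epsilon: add A.
From A via epsilon: add D, K, N.
From K via epsilon: add J.
From J via epsilon: add O.
No new states can be added; the closed set is {A, C, D, E, H, J, K, N, O}.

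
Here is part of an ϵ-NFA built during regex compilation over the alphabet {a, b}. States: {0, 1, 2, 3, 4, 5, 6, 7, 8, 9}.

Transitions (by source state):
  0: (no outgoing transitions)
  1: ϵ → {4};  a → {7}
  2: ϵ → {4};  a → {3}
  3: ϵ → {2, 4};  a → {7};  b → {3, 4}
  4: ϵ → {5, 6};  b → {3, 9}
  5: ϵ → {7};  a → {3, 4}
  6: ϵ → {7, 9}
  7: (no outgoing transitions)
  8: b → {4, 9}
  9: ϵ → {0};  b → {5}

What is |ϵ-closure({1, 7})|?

7

Start with {1, 7}.
From 1 via ϵ: add 4.
From 4 via ϵ: add 5, 6.
From 6 via ϵ: add 9.
From 9 via ϵ: add 0.
ϵ-closure = {0, 1, 4, 5, 6, 7, 9}, which has 7 states.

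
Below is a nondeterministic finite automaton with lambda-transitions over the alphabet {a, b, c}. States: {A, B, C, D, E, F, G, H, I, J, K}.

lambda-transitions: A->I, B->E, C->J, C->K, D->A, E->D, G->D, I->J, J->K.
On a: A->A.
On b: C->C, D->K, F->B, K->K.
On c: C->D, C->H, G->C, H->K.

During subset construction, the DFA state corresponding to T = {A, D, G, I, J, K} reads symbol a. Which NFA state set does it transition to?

{A, I, J, K}

A on a → {A}.
No a-transition from D, G, I, J, K.
Union after reading a: {A}.
Now take the lambda-closure:
From A via lambda: add I.
From I via lambda: add J.
From J via lambda: add K.
No new states can be added; the closed set is {A, I, J, K}.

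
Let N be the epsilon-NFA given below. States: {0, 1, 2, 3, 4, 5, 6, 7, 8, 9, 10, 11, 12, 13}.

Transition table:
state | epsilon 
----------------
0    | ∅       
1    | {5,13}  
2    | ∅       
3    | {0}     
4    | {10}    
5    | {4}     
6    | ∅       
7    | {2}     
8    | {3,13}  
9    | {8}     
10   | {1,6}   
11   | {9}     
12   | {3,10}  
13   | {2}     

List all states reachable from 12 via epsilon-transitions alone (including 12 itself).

Start with {12}.
From 12 via epsilon: add 3, 10.
From 3 via epsilon: add 0.
From 10 via epsilon: add 1, 6.
From 1 via epsilon: add 5, 13.
From 5 via epsilon: add 4.
From 13 via epsilon: add 2.
No new states can be added; the closed set is {0, 1, 2, 3, 4, 5, 6, 10, 12, 13}.

{0, 1, 2, 3, 4, 5, 6, 10, 12, 13}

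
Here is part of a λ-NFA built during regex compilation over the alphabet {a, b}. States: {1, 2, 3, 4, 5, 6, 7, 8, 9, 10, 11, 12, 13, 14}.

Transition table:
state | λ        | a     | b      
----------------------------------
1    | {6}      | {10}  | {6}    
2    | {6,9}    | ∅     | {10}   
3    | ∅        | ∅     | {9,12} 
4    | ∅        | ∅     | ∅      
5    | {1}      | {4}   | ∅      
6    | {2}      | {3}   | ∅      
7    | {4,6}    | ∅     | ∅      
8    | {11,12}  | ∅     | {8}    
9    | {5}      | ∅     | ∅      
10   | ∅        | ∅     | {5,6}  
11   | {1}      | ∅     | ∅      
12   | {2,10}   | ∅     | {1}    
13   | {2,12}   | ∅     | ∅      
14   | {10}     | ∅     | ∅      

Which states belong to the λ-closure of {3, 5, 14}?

Start with {3, 5, 14}.
From 5 via λ: add 1.
From 14 via λ: add 10.
From 1 via λ: add 6.
From 6 via λ: add 2.
From 2 via λ: add 9.
No new states can be added; the closed set is {1, 2, 3, 5, 6, 9, 10, 14}.

{1, 2, 3, 5, 6, 9, 10, 14}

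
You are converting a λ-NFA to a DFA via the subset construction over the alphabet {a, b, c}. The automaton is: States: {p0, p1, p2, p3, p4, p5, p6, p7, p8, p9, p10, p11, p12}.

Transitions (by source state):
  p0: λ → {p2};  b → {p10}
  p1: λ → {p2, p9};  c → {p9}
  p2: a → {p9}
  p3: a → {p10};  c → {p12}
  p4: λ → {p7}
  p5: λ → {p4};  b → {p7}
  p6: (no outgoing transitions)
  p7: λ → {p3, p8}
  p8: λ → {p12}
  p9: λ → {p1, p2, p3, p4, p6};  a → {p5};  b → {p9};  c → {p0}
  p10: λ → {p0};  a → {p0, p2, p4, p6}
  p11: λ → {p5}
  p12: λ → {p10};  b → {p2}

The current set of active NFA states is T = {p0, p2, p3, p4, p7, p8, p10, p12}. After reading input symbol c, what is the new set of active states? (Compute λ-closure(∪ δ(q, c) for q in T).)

{p0, p2, p10, p12}

p3 on c → {p12}.
No c-transition from p0, p2, p4, p7, p8, p10, p12.
Union after reading c: {p12}.
Now take the λ-closure:
From p12 via λ: add p10.
From p10 via λ: add p0.
From p0 via λ: add p2.
No new states can be added; the closed set is {p0, p2, p10, p12}.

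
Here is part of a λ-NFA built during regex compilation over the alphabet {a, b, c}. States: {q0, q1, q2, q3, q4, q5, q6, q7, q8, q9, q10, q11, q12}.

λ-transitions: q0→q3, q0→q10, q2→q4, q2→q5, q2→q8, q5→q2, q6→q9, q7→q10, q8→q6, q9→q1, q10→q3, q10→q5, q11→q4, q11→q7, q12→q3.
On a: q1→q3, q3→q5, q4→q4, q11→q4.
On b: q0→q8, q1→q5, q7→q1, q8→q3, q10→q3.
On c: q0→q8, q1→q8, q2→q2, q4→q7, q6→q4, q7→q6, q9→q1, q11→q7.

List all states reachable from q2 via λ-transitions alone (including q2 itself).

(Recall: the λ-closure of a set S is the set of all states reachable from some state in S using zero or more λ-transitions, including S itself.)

Start with {q2}.
From q2 via λ: add q4, q5, q8.
From q8 via λ: add q6.
From q6 via λ: add q9.
From q9 via λ: add q1.
No new states can be added; the closed set is {q1, q2, q4, q5, q6, q8, q9}.

{q1, q2, q4, q5, q6, q8, q9}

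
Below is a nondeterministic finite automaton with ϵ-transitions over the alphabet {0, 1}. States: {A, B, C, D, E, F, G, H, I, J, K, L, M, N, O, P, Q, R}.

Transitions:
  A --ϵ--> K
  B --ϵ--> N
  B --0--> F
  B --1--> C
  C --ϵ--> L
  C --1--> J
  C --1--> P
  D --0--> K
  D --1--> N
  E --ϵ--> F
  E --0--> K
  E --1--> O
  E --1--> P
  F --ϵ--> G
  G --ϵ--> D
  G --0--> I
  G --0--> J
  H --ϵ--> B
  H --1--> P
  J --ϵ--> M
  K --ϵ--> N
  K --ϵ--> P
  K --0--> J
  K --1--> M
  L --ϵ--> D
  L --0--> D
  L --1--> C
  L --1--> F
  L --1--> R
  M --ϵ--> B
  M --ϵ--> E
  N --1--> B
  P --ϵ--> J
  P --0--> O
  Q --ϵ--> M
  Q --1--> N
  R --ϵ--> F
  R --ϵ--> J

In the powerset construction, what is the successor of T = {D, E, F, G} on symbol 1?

{B, D, E, F, G, J, M, N, O, P}

D on 1 → {N}.
E on 1 → {O, P}.
No 1-transition from F, G.
Union after reading 1: {N, O, P}.
Now take the ϵ-closure:
From P via ϵ: add J.
From J via ϵ: add M.
From M via ϵ: add B, E.
From E via ϵ: add F.
From F via ϵ: add G.
From G via ϵ: add D.
No new states can be added; the closed set is {B, D, E, F, G, J, M, N, O, P}.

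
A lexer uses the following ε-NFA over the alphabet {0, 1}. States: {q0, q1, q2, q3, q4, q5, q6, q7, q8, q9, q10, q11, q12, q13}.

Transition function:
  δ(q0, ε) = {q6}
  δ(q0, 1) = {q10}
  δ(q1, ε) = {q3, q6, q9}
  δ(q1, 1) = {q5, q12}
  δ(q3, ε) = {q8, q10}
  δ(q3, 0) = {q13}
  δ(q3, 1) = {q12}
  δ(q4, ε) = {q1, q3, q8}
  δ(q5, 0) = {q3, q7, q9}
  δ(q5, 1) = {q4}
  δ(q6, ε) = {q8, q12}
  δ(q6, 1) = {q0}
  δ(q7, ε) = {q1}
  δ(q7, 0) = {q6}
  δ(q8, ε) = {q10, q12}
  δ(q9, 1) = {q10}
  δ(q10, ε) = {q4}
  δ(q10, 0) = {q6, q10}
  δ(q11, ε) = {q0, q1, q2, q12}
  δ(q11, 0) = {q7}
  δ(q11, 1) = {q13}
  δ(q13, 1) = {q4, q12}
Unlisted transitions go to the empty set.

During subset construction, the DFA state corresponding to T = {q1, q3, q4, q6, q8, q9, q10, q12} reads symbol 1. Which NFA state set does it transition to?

q1 on 1 → {q5, q12}.
q3 on 1 → {q12}.
q6 on 1 → {q0}.
q9 on 1 → {q10}.
No 1-transition from q4, q8, q10, q12.
Union after reading 1: {q0, q5, q10, q12}.
Now take the ε-closure:
From q0 via ε: add q6.
From q10 via ε: add q4.
From q4 via ε: add q1, q3, q8.
From q1 via ε: add q9.
No new states can be added; the closed set is {q0, q1, q3, q4, q5, q6, q8, q9, q10, q12}.

{q0, q1, q3, q4, q5, q6, q8, q9, q10, q12}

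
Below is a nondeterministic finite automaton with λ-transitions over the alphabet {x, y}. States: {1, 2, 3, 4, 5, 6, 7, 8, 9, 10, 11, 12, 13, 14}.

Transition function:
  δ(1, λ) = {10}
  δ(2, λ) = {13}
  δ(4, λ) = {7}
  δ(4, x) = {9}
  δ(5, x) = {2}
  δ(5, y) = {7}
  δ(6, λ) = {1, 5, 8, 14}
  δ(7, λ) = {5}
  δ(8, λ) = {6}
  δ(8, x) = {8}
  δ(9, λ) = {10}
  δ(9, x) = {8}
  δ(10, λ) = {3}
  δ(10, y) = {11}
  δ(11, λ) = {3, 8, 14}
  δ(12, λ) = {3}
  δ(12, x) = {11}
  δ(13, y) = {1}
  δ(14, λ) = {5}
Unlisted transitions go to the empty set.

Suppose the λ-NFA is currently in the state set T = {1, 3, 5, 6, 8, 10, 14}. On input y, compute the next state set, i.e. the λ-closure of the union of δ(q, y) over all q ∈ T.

5 on y → {7}.
10 on y → {11}.
No y-transition from 1, 3, 6, 8, 14.
Union after reading y: {7, 11}.
Now take the λ-closure:
From 7 via λ: add 5.
From 11 via λ: add 3, 8, 14.
From 8 via λ: add 6.
From 6 via λ: add 1.
From 1 via λ: add 10.
No new states can be added; the closed set is {1, 3, 5, 6, 7, 8, 10, 11, 14}.

{1, 3, 5, 6, 7, 8, 10, 11, 14}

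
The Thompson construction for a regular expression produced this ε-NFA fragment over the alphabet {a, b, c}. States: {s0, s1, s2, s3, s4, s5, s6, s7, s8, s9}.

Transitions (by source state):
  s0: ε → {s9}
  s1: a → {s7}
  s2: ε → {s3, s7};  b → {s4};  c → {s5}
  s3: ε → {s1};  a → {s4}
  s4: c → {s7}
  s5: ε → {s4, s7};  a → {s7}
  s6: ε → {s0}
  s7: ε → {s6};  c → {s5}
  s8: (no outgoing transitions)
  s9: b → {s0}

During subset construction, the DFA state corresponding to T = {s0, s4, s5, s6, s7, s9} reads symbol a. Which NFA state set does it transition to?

{s0, s6, s7, s9}

s5 on a → {s7}.
No a-transition from s0, s4, s6, s7, s9.
Union after reading a: {s7}.
Now take the ε-closure:
From s7 via ε: add s6.
From s6 via ε: add s0.
From s0 via ε: add s9.
No new states can be added; the closed set is {s0, s6, s7, s9}.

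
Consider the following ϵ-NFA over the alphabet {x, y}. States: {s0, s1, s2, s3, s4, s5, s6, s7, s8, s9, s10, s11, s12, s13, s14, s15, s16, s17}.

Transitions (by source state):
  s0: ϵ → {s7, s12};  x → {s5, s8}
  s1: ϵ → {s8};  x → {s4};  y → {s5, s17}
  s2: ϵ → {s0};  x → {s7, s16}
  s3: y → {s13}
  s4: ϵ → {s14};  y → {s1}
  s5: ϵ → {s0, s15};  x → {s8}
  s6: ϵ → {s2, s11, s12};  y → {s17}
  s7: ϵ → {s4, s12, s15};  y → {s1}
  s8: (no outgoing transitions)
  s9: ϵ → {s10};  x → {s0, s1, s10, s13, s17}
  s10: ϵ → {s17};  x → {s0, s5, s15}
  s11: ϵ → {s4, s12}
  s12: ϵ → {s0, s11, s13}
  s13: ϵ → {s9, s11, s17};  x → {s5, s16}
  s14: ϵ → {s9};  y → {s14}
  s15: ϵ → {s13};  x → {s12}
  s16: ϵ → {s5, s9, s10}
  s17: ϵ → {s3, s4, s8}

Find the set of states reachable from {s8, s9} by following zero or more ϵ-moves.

Start with {s8, s9}.
From s9 via ϵ: add s10.
From s10 via ϵ: add s17.
From s17 via ϵ: add s3, s4.
From s4 via ϵ: add s14.
No new states can be added; the closed set is {s3, s4, s8, s9, s10, s14, s17}.

{s3, s4, s8, s9, s10, s14, s17}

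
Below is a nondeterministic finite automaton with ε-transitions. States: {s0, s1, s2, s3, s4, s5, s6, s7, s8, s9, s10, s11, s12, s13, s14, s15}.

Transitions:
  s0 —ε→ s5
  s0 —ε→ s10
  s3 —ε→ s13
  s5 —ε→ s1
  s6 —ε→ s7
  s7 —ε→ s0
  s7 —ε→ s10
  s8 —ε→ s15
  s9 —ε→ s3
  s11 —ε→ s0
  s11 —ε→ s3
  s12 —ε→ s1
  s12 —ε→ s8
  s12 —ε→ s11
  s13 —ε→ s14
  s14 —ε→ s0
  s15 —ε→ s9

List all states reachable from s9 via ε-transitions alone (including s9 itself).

Start with {s9}.
From s9 via ε: add s3.
From s3 via ε: add s13.
From s13 via ε: add s14.
From s14 via ε: add s0.
From s0 via ε: add s5, s10.
From s5 via ε: add s1.
No new states can be added; the closed set is {s0, s1, s3, s5, s9, s10, s13, s14}.

{s0, s1, s3, s5, s9, s10, s13, s14}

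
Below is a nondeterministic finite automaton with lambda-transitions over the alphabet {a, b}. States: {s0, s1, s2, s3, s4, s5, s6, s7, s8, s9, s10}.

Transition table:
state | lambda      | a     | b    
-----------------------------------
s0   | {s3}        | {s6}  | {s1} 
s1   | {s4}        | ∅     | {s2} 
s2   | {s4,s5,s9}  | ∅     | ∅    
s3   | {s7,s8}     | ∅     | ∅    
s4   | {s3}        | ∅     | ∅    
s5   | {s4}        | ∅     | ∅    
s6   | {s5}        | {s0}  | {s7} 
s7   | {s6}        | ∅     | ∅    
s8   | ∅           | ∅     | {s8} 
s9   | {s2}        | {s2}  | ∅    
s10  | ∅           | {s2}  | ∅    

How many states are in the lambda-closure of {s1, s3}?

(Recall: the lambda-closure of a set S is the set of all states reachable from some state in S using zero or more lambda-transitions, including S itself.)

Start with {s1, s3}.
From s1 via lambda: add s4.
From s3 via lambda: add s7, s8.
From s7 via lambda: add s6.
From s6 via lambda: add s5.
lambda-closure = {s1, s3, s4, s5, s6, s7, s8}, which has 7 states.

7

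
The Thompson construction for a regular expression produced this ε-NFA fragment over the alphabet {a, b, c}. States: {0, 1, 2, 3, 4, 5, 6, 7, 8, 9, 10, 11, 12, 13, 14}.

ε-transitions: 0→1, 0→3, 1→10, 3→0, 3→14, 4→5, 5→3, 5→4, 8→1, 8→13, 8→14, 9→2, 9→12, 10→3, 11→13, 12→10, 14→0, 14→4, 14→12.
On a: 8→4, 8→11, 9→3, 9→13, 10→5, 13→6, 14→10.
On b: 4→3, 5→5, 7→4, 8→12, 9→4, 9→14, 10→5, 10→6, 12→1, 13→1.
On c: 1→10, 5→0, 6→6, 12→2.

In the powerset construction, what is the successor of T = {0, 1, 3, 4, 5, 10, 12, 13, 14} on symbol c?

{0, 1, 2, 3, 4, 5, 10, 12, 14}

1 on c → {10}.
5 on c → {0}.
12 on c → {2}.
No c-transition from 0, 3, 4, 10, 13, 14.
Union after reading c: {0, 2, 10}.
Now take the ε-closure:
From 0 via ε: add 1, 3.
From 3 via ε: add 14.
From 14 via ε: add 4, 12.
From 4 via ε: add 5.
No new states can be added; the closed set is {0, 1, 2, 3, 4, 5, 10, 12, 14}.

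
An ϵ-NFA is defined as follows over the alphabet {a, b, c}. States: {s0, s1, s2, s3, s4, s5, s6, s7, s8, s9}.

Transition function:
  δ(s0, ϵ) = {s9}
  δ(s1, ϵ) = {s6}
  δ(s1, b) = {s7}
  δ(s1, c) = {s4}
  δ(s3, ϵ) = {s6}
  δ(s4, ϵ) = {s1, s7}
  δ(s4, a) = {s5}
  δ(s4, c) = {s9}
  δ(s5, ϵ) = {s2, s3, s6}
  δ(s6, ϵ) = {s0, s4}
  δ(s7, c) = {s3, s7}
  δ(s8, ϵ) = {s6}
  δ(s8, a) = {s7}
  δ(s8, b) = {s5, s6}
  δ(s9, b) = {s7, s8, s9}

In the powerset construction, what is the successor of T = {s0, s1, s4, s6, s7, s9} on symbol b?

s1 on b → {s7}.
s9 on b → {s7, s8, s9}.
No b-transition from s0, s4, s6, s7.
Union after reading b: {s7, s8, s9}.
Now take the ϵ-closure:
From s8 via ϵ: add s6.
From s6 via ϵ: add s0, s4.
From s4 via ϵ: add s1.
No new states can be added; the closed set is {s0, s1, s4, s6, s7, s8, s9}.

{s0, s1, s4, s6, s7, s8, s9}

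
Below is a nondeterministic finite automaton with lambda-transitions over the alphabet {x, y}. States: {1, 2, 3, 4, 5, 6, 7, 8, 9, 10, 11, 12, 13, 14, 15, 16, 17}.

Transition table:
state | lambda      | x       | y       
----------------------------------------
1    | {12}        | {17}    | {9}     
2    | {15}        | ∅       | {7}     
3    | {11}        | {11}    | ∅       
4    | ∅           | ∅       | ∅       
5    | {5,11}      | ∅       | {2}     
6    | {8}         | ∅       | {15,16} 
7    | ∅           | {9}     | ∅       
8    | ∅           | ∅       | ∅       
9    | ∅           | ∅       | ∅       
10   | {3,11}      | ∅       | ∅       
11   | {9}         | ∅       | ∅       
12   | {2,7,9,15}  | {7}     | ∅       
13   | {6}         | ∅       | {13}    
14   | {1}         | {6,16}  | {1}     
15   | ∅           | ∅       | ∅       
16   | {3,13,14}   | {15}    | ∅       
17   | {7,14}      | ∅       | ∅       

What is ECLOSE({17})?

{1, 2, 7, 9, 12, 14, 15, 17}

Start with {17}.
From 17 via lambda: add 7, 14.
From 14 via lambda: add 1.
From 1 via lambda: add 12.
From 12 via lambda: add 2, 9, 15.
No new states can be added; the closed set is {1, 2, 7, 9, 12, 14, 15, 17}.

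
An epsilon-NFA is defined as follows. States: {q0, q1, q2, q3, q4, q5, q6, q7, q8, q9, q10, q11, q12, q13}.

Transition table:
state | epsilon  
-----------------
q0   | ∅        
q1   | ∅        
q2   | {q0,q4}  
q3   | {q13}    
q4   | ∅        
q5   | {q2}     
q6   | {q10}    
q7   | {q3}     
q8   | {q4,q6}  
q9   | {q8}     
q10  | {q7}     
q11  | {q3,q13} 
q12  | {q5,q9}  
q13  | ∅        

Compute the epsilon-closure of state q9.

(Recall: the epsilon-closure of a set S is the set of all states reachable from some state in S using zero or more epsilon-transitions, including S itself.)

{q3, q4, q6, q7, q8, q9, q10, q13}

Start with {q9}.
From q9 via epsilon: add q8.
From q8 via epsilon: add q4, q6.
From q6 via epsilon: add q10.
From q10 via epsilon: add q7.
From q7 via epsilon: add q3.
From q3 via epsilon: add q13.
No new states can be added; the closed set is {q3, q4, q6, q7, q8, q9, q10, q13}.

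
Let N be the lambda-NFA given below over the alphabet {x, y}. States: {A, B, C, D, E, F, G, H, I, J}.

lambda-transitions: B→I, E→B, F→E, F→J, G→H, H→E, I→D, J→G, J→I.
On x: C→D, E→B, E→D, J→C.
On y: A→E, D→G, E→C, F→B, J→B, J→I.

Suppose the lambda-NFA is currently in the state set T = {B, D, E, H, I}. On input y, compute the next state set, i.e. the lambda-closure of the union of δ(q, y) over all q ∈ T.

{B, C, D, E, G, H, I}

D on y → {G}.
E on y → {C}.
No y-transition from B, H, I.
Union after reading y: {C, G}.
Now take the lambda-closure:
From G via lambda: add H.
From H via lambda: add E.
From E via lambda: add B.
From B via lambda: add I.
From I via lambda: add D.
No new states can be added; the closed set is {B, C, D, E, G, H, I}.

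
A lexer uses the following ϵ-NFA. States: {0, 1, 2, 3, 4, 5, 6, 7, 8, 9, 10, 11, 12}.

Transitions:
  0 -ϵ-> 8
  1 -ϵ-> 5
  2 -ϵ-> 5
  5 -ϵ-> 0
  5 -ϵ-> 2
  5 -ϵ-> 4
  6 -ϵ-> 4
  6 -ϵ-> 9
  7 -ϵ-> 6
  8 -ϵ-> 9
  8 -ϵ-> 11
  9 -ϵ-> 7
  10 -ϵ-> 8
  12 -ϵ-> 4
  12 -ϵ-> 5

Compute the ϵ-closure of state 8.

Start with {8}.
From 8 via ϵ: add 9, 11.
From 9 via ϵ: add 7.
From 7 via ϵ: add 6.
From 6 via ϵ: add 4.
No new states can be added; the closed set is {4, 6, 7, 8, 9, 11}.

{4, 6, 7, 8, 9, 11}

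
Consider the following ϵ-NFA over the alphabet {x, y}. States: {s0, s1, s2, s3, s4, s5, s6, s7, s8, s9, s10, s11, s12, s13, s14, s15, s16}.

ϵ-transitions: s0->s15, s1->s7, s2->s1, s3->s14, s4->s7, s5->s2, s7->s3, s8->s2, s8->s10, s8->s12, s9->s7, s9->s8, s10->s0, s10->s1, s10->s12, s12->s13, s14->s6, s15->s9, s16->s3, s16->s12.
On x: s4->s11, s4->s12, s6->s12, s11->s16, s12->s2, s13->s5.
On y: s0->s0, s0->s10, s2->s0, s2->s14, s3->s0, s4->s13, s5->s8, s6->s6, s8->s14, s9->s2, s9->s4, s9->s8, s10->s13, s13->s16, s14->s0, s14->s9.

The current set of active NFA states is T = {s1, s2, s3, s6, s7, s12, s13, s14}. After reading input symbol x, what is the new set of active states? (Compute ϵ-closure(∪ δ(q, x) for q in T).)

{s1, s2, s3, s5, s6, s7, s12, s13, s14}

s6 on x → {s12}.
s12 on x → {s2}.
s13 on x → {s5}.
No x-transition from s1, s2, s3, s7, s14.
Union after reading x: {s2, s5, s12}.
Now take the ϵ-closure:
From s2 via ϵ: add s1.
From s12 via ϵ: add s13.
From s1 via ϵ: add s7.
From s7 via ϵ: add s3.
From s3 via ϵ: add s14.
From s14 via ϵ: add s6.
No new states can be added; the closed set is {s1, s2, s3, s5, s6, s7, s12, s13, s14}.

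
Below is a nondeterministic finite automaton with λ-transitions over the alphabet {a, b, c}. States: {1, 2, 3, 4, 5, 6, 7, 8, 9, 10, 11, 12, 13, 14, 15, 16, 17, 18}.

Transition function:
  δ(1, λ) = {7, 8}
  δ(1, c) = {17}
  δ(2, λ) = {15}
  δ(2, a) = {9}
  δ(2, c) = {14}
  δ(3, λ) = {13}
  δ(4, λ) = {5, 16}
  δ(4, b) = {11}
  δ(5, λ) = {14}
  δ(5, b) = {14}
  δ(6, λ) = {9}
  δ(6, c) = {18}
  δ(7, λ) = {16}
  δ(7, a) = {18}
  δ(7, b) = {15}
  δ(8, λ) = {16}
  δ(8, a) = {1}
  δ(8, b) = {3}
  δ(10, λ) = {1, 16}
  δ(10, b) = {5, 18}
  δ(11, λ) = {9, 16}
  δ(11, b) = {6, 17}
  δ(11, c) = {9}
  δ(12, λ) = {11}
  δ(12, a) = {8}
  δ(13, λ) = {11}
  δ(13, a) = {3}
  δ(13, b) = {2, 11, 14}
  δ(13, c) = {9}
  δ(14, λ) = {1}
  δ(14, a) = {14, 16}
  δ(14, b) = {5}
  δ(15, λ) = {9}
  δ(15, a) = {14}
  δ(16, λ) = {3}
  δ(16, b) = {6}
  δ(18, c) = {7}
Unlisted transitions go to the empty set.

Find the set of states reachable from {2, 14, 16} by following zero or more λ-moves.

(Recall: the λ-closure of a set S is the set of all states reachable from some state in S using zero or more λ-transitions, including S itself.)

{1, 2, 3, 7, 8, 9, 11, 13, 14, 15, 16}

Start with {2, 14, 16}.
From 2 via λ: add 15.
From 14 via λ: add 1.
From 16 via λ: add 3.
From 1 via λ: add 7, 8.
From 3 via λ: add 13.
From 15 via λ: add 9.
From 13 via λ: add 11.
No new states can be added; the closed set is {1, 2, 3, 7, 8, 9, 11, 13, 14, 15, 16}.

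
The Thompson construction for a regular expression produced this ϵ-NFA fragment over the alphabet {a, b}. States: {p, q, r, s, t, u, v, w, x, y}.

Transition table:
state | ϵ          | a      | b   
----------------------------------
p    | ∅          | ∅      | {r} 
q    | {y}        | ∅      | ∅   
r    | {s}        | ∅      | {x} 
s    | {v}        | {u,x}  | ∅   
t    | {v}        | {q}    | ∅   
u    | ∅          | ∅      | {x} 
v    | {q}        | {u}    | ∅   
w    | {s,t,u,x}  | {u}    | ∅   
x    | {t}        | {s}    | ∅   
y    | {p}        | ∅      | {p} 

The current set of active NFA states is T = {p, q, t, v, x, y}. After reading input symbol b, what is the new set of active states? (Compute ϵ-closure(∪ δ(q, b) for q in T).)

{p, q, r, s, v, y}

p on b → {r}.
y on b → {p}.
No b-transition from q, t, v, x.
Union after reading b: {p, r}.
Now take the ϵ-closure:
From r via ϵ: add s.
From s via ϵ: add v.
From v via ϵ: add q.
From q via ϵ: add y.
No new states can be added; the closed set is {p, q, r, s, v, y}.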